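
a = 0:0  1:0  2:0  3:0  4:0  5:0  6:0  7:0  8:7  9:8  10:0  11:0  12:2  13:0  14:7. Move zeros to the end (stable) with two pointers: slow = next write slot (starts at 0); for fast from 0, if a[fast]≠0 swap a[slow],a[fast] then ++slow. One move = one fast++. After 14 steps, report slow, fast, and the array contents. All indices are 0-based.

slow=3, fast=14, a=[7, 8, 2, 0, 0, 0, 0, 0, 0, 0, 0, 0, 0, 0, 7]

slow=0 fast=0: a[fast]=0, fast++
slow=0 fast=1: a[fast]=0, fast++
slow=0 fast=2: a[fast]=0, fast++
slow=0 fast=3: a[fast]=0, fast++
slow=0 fast=4: a[fast]=0, fast++
slow=0 fast=5: a[fast]=0, fast++
slow=0 fast=6: a[fast]=0, fast++
slow=0 fast=7: a[fast]=0, fast++
slow=0 fast=8: a[fast]=7≠0 swap→a[0]=7, slow++,fast++
slow=1 fast=9: a[fast]=8≠0 swap→a[1]=8, slow++,fast++
slow=2 fast=10: a[fast]=0, fast++
slow=2 fast=11: a[fast]=0, fast++
slow=2 fast=12: a[fast]=2≠0 swap→a[2]=2, slow++,fast++
slow=3 fast=13: a[fast]=0, fast++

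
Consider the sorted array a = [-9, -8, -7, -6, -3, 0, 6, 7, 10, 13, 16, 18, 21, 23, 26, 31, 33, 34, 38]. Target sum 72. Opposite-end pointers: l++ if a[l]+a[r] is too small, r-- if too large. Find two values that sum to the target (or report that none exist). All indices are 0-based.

l=0 r=18: -9+38=29 <72, l++
l=1 r=18: -8+38=30 <72, l++
l=2 r=18: -7+38=31 <72, l++
l=3 r=18: -6+38=32 <72, l++
l=4 r=18: -3+38=35 <72, l++
l=5 r=18: 0+38=38 <72, l++
l=6 r=18: 6+38=44 <72, l++
l=7 r=18: 7+38=45 <72, l++
l=8 r=18: 10+38=48 <72, l++
l=9 r=18: 13+38=51 <72, l++
l=10 r=18: 16+38=54 <72, l++
l=11 r=18: 18+38=56 <72, l++
l=12 r=18: 21+38=59 <72, l++
l=13 r=18: 23+38=61 <72, l++
l=14 r=18: 26+38=64 <72, l++
l=15 r=18: 31+38=69 <72, l++
l=16 r=18: 33+38=71 <72, l++
l=17 r=18: 34+38=72, found

(34, 38)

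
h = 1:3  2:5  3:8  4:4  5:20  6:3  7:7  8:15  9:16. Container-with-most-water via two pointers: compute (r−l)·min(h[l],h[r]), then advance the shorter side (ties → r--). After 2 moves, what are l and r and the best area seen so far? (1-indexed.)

l=1 r=9: min(3,16)*8=24 best=24 *, l++
l=2 r=9: min(5,16)*7=35 best=35 *, l++

l=3, r=9, best area=35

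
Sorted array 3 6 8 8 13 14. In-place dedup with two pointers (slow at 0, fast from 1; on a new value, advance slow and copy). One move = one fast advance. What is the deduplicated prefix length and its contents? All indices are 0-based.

(s=0,f=1) a[fast]=6≠a[slow]=3 write a[1]=6 → slow++,fast++
(s=1,f=2) a[fast]=8≠a[slow]=6 write a[2]=8 → slow++,fast++
(s=2,f=3) a[fast]=8=a[slow] dup → fast++
(s=2,f=4) a[fast]=13≠a[slow]=8 write a[3]=13 → slow++,fast++
(s=3,f=5) a[fast]=14≠a[slow]=13 write a[4]=14 → slow++,fast++

length 5; prefix = [3, 6, 8, 13, 14]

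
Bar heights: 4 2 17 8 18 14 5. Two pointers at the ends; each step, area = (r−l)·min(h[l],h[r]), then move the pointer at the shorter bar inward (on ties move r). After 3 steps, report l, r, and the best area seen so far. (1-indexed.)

l=3, r=6, best area=24

[1,7] min(4,5)*6=24 best=24 * → l++
[2,7] min(2,5)*5=10 best=24 → l++
[3,7] min(17,5)*4=20 best=24 → r--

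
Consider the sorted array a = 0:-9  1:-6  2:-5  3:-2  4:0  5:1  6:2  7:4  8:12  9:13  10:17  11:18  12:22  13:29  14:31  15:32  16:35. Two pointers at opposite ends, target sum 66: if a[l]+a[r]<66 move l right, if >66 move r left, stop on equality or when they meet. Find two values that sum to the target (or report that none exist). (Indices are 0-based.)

l=0 r=16: -9+35=26 <66, l++
l=1 r=16: -6+35=29 <66, l++
l=2 r=16: -5+35=30 <66, l++
l=3 r=16: -2+35=33 <66, l++
l=4 r=16: 0+35=35 <66, l++
l=5 r=16: 1+35=36 <66, l++
l=6 r=16: 2+35=37 <66, l++
l=7 r=16: 4+35=39 <66, l++
l=8 r=16: 12+35=47 <66, l++
l=9 r=16: 13+35=48 <66, l++
l=10 r=16: 17+35=52 <66, l++
l=11 r=16: 18+35=53 <66, l++
l=12 r=16: 22+35=57 <66, l++
l=13 r=16: 29+35=64 <66, l++
l=14 r=16: 31+35=66, found

(31, 35)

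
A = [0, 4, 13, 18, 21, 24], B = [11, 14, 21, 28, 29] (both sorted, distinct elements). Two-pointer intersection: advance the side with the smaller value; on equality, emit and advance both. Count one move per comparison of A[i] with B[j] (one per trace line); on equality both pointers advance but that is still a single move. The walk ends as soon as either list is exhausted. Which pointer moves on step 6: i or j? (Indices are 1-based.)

i

i=1 j=1: 0<11, i++
i=2 j=1: 4<11, i++
i=3 j=1: 13>11, j++
i=3 j=2: 13<14, i++
i=4 j=2: 18>14, j++
i=4 j=3: 18<21, i++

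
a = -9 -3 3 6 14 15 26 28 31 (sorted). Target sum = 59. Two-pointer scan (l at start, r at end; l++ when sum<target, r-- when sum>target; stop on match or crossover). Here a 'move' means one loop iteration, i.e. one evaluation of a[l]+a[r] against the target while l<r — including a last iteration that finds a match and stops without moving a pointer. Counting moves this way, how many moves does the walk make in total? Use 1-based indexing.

l=1 r=9: -9+31=22 <59, l++
l=2 r=9: -3+31=28 <59, l++
l=3 r=9: 3+31=34 <59, l++
l=4 r=9: 6+31=37 <59, l++
l=5 r=9: 14+31=45 <59, l++
l=6 r=9: 15+31=46 <59, l++
l=7 r=9: 26+31=57 <59, l++
l=8 r=9: 28+31=59, found

8 moves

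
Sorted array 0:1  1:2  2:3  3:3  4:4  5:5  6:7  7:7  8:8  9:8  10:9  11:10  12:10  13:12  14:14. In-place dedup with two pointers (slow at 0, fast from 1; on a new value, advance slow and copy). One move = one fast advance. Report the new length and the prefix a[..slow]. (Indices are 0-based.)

length 11; prefix = [1, 2, 3, 4, 5, 7, 8, 9, 10, 12, 14]

(s=0,f=1) a[fast]=2≠a[slow]=1 write a[1]=2 → slow++,fast++
(s=1,f=2) a[fast]=3≠a[slow]=2 write a[2]=3 → slow++,fast++
(s=2,f=3) a[fast]=3=a[slow] dup → fast++
(s=2,f=4) a[fast]=4≠a[slow]=3 write a[3]=4 → slow++,fast++
(s=3,f=5) a[fast]=5≠a[slow]=4 write a[4]=5 → slow++,fast++
(s=4,f=6) a[fast]=7≠a[slow]=5 write a[5]=7 → slow++,fast++
(s=5,f=7) a[fast]=7=a[slow] dup → fast++
(s=5,f=8) a[fast]=8≠a[slow]=7 write a[6]=8 → slow++,fast++
(s=6,f=9) a[fast]=8=a[slow] dup → fast++
(s=6,f=10) a[fast]=9≠a[slow]=8 write a[7]=9 → slow++,fast++
(s=7,f=11) a[fast]=10≠a[slow]=9 write a[8]=10 → slow++,fast++
(s=8,f=12) a[fast]=10=a[slow] dup → fast++
(s=8,f=13) a[fast]=12≠a[slow]=10 write a[9]=12 → slow++,fast++
(s=9,f=14) a[fast]=14≠a[slow]=12 write a[10]=14 → slow++,fast++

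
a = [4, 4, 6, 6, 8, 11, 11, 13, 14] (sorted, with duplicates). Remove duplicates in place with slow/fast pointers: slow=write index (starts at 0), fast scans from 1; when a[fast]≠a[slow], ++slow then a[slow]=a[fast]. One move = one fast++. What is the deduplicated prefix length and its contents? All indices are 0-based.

slow=0 fast=1: a[fast]=4=a[slow] dup, fast++
slow=0 fast=2: a[fast]=6≠a[slow]=4 write a[1]=6, slow++,fast++
slow=1 fast=3: a[fast]=6=a[slow] dup, fast++
slow=1 fast=4: a[fast]=8≠a[slow]=6 write a[2]=8, slow++,fast++
slow=2 fast=5: a[fast]=11≠a[slow]=8 write a[3]=11, slow++,fast++
slow=3 fast=6: a[fast]=11=a[slow] dup, fast++
slow=3 fast=7: a[fast]=13≠a[slow]=11 write a[4]=13, slow++,fast++
slow=4 fast=8: a[fast]=14≠a[slow]=13 write a[5]=14, slow++,fast++

length 6; prefix = [4, 6, 8, 11, 13, 14]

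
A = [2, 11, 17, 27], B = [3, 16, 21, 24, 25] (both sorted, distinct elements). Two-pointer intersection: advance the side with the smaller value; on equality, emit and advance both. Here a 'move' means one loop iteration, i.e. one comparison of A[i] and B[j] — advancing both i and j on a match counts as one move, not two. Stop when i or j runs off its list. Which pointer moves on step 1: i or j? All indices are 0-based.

i=0 j=0: 2<3, i++

i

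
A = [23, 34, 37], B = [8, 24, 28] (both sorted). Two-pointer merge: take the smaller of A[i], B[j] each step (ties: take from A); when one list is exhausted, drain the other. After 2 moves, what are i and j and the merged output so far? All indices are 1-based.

i=2, j=2, merged so far=[8, 23]

[i=1,j=1] A[i]=23>B[j]=8 take 8 → j++
[i=1,j=2] A[i]=23<=B[j]=24 take 23 → i++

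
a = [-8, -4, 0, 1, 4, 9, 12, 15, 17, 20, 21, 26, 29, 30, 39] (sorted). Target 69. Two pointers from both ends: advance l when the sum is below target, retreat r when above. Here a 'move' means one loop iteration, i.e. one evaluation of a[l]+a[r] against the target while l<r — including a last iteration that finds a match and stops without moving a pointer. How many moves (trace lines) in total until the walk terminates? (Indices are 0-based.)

14 moves

l=0 r=14: -8+39=31 <69, l++
l=1 r=14: -4+39=35 <69, l++
l=2 r=14: 0+39=39 <69, l++
l=3 r=14: 1+39=40 <69, l++
l=4 r=14: 4+39=43 <69, l++
l=5 r=14: 9+39=48 <69, l++
l=6 r=14: 12+39=51 <69, l++
l=7 r=14: 15+39=54 <69, l++
l=8 r=14: 17+39=56 <69, l++
l=9 r=14: 20+39=59 <69, l++
l=10 r=14: 21+39=60 <69, l++
l=11 r=14: 26+39=65 <69, l++
l=12 r=14: 29+39=68 <69, l++
l=13 r=14: 30+39=69, found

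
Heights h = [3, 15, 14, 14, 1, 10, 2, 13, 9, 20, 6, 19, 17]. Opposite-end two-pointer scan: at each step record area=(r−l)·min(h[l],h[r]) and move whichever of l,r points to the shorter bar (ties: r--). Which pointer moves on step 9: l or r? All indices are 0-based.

[0,12] min(3,17)*12=36 best=36 * → l++
[1,12] min(15,17)*11=165 best=165 * → l++
[2,12] min(14,17)*10=140 best=165 → l++
[3,12] min(14,17)*9=126 best=165 → l++
[4,12] min(1,17)*8=8 best=165 → l++
[5,12] min(10,17)*7=70 best=165 → l++
[6,12] min(2,17)*6=12 best=165 → l++
[7,12] min(13,17)*5=65 best=165 → l++
[8,12] min(9,17)*4=36 best=165 → l++

l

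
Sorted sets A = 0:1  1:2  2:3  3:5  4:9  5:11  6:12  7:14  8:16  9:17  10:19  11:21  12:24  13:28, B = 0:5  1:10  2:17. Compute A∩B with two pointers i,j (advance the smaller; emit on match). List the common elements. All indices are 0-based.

[i=0,j=0] 1<5 → i++
[i=1,j=0] 2<5 → i++
[i=2,j=0] 3<5 → i++
[i=3,j=0] 5==5 emit → i++,j++
[i=4,j=1] 9<10 → i++
[i=5,j=1] 11>10 → j++
[i=5,j=2] 11<17 → i++
[i=6,j=2] 12<17 → i++
[i=7,j=2] 14<17 → i++
[i=8,j=2] 16<17 → i++
[i=9,j=2] 17==17 emit → i++,j++

intersection = [5, 17]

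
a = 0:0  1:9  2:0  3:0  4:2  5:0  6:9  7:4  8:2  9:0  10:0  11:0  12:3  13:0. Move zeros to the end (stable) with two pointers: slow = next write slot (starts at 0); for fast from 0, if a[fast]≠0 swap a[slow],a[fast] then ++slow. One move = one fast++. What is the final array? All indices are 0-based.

(s=0,f=0) a[fast]=0 → fast++
(s=0,f=1) a[fast]=9≠0 swap→a[0]=9 → slow++,fast++
(s=1,f=2) a[fast]=0 → fast++
(s=1,f=3) a[fast]=0 → fast++
(s=1,f=4) a[fast]=2≠0 swap→a[1]=2 → slow++,fast++
(s=2,f=5) a[fast]=0 → fast++
(s=2,f=6) a[fast]=9≠0 swap→a[2]=9 → slow++,fast++
(s=3,f=7) a[fast]=4≠0 swap→a[3]=4 → slow++,fast++
(s=4,f=8) a[fast]=2≠0 swap→a[4]=2 → slow++,fast++
(s=5,f=9) a[fast]=0 → fast++
(s=5,f=10) a[fast]=0 → fast++
(s=5,f=11) a[fast]=0 → fast++
(s=5,f=12) a[fast]=3≠0 swap→a[5]=3 → slow++,fast++
(s=6,f=13) a[fast]=0 → fast++

[9, 2, 9, 4, 2, 3, 0, 0, 0, 0, 0, 0, 0, 0]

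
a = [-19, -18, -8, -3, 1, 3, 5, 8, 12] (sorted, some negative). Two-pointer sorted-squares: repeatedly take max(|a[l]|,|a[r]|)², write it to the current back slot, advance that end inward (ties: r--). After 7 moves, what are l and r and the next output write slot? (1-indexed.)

l=4, r=5, next write slot=2

[1,9] |-19|>|12| out[9]=361 → l++
[2,9] |-18|>|12| out[8]=324 → l++
[3,9] |-8|<=|12| out[7]=144 → r--
[3,8] |-8|<=|8| out[6]=64 → r--
[3,7] |-8|>|5| out[5]=64 → l++
[4,7] |-3|<=|5| out[4]=25 → r--
[4,6] |-3|<=|3| out[3]=9 → r--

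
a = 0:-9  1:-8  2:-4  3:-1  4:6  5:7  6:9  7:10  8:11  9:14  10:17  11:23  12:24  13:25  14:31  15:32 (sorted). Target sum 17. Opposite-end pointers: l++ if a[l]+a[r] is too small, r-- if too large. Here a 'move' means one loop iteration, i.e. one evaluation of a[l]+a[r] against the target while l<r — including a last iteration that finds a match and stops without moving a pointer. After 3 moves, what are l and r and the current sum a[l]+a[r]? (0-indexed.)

[0,15] -9+32=23 >17 → r--
[0,14] -9+31=22 >17 → r--
[0,13] -9+25=16 <17 → l++

l=1, r=13, sum=17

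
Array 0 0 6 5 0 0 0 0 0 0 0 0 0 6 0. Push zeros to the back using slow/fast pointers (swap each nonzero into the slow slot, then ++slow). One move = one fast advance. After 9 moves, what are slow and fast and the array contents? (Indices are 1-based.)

slow=3, fast=10, a=[6, 5, 0, 0, 0, 0, 0, 0, 0, 0, 0, 0, 0, 6, 0]

(s=1,f=1) a[fast]=0 → fast++
(s=1,f=2) a[fast]=0 → fast++
(s=1,f=3) a[fast]=6≠0 swap→a[1]=6 → slow++,fast++
(s=2,f=4) a[fast]=5≠0 swap→a[2]=5 → slow++,fast++
(s=3,f=5) a[fast]=0 → fast++
(s=3,f=6) a[fast]=0 → fast++
(s=3,f=7) a[fast]=0 → fast++
(s=3,f=8) a[fast]=0 → fast++
(s=3,f=9) a[fast]=0 → fast++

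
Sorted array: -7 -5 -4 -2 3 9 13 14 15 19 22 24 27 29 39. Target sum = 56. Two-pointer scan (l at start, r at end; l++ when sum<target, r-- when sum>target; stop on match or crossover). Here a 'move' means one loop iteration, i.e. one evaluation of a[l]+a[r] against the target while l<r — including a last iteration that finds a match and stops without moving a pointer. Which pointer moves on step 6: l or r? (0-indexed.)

[0,14] -7+39=32 <56 → l++
[1,14] -5+39=34 <56 → l++
[2,14] -4+39=35 <56 → l++
[3,14] -2+39=37 <56 → l++
[4,14] 3+39=42 <56 → l++
[5,14] 9+39=48 <56 → l++

l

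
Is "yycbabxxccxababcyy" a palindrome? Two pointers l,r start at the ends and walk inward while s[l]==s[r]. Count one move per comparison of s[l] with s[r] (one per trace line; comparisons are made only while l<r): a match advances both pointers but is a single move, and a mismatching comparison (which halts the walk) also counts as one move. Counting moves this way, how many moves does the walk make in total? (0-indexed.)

7 moves

l=0 r=17: 'y'=='y', l++,r--
l=1 r=16: 'y'=='y', l++,r--
l=2 r=15: 'c'=='c', l++,r--
l=3 r=14: 'b'=='b', l++,r--
l=4 r=13: 'a'=='a', l++,r--
l=5 r=12: 'b'=='b', l++,r--
l=6 r=11: 'x'!='a', stop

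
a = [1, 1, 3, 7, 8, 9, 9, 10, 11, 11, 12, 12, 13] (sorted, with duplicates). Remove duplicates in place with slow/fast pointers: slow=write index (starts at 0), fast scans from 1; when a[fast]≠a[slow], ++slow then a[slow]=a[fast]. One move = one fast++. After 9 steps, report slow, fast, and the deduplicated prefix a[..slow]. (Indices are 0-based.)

(s=0,f=1) a[fast]=1=a[slow] dup → fast++
(s=0,f=2) a[fast]=3≠a[slow]=1 write a[1]=3 → slow++,fast++
(s=1,f=3) a[fast]=7≠a[slow]=3 write a[2]=7 → slow++,fast++
(s=2,f=4) a[fast]=8≠a[slow]=7 write a[3]=8 → slow++,fast++
(s=3,f=5) a[fast]=9≠a[slow]=8 write a[4]=9 → slow++,fast++
(s=4,f=6) a[fast]=9=a[slow] dup → fast++
(s=4,f=7) a[fast]=10≠a[slow]=9 write a[5]=10 → slow++,fast++
(s=5,f=8) a[fast]=11≠a[slow]=10 write a[6]=11 → slow++,fast++
(s=6,f=9) a[fast]=11=a[slow] dup → fast++

slow=6, fast=10, prefix=[1, 3, 7, 8, 9, 10, 11]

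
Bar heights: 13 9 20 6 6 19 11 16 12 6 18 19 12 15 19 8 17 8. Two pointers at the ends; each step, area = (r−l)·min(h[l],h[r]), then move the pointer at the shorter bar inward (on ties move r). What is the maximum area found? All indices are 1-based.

[1,18] min(13,8)*17=136 best=136 * → r--
[1,17] min(13,17)*16=208 best=208 * → l++
[2,17] min(9,17)*15=135 best=208 → l++
[3,17] min(20,17)*14=238 best=238 * → r--
[3,16] min(20,8)*13=104 best=238 → r--
[3,15] min(20,19)*12=228 best=238 → r--
[3,14] min(20,15)*11=165 best=238 → r--
[3,13] min(20,12)*10=120 best=238 → r--
[3,12] min(20,19)*9=171 best=238 → r--
[3,11] min(20,18)*8=144 best=238 → r--
[3,10] min(20,6)*7=42 best=238 → r--
[3,9] min(20,12)*6=72 best=238 → r--
[3,8] min(20,16)*5=80 best=238 → r--
[3,7] min(20,11)*4=44 best=238 → r--
[3,6] min(20,19)*3=57 best=238 → r--
[3,5] min(20,6)*2=12 best=238 → r--
[3,4] min(20,6)*1=6 best=238 → r--

max area = 238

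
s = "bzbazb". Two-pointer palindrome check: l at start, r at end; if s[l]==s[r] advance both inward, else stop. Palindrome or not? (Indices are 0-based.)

[0,5] 'b'=='b' → l++,r--
[1,4] 'z'=='z' → l++,r--
[2,3] 'b'!='a' → stop

not a palindrome (mismatch at 2,3)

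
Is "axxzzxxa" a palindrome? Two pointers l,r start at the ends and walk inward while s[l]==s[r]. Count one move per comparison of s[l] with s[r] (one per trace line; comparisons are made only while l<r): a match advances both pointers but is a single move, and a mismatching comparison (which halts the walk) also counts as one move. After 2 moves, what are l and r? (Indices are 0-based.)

l=2, r=5

l=0 r=7: 'a'=='a', l++,r--
l=1 r=6: 'x'=='x', l++,r--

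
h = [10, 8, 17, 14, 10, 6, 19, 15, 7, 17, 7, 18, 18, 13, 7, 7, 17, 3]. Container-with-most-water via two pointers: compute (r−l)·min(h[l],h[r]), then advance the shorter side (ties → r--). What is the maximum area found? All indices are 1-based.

l=1 r=18: min(10,3)*17=51 best=51 *, r--
l=1 r=17: min(10,17)*16=160 best=160 *, l++
l=2 r=17: min(8,17)*15=120 best=160, l++
l=3 r=17: min(17,17)*14=238 best=238 *, r--
l=3 r=16: min(17,7)*13=91 best=238, r--
l=3 r=15: min(17,7)*12=84 best=238, r--
l=3 r=14: min(17,13)*11=143 best=238, r--
l=3 r=13: min(17,18)*10=170 best=238, l++
l=4 r=13: min(14,18)*9=126 best=238, l++
l=5 r=13: min(10,18)*8=80 best=238, l++
l=6 r=13: min(6,18)*7=42 best=238, l++
l=7 r=13: min(19,18)*6=108 best=238, r--
l=7 r=12: min(19,18)*5=90 best=238, r--
l=7 r=11: min(19,7)*4=28 best=238, r--
l=7 r=10: min(19,17)*3=51 best=238, r--
l=7 r=9: min(19,7)*2=14 best=238, r--
l=7 r=8: min(19,15)*1=15 best=238, r--

max area = 238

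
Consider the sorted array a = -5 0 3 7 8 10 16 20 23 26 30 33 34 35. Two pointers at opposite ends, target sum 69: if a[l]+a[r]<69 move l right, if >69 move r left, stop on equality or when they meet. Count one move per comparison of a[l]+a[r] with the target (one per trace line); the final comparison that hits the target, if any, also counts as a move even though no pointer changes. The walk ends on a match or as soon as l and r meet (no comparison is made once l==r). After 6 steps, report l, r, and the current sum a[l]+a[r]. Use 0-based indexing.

[0,13] -5+35=30 <69 → l++
[1,13] 0+35=35 <69 → l++
[2,13] 3+35=38 <69 → l++
[3,13] 7+35=42 <69 → l++
[4,13] 8+35=43 <69 → l++
[5,13] 10+35=45 <69 → l++

l=6, r=13, sum=51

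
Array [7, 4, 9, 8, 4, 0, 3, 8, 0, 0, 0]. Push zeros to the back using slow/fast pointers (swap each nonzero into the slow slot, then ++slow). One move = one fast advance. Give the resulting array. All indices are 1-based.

[7, 4, 9, 8, 4, 3, 8, 0, 0, 0, 0]

(s=1,f=1) a[fast]=7≠0 swap→a[1]=7 → slow++,fast++
(s=2,f=2) a[fast]=4≠0 swap→a[2]=4 → slow++,fast++
(s=3,f=3) a[fast]=9≠0 swap→a[3]=9 → slow++,fast++
(s=4,f=4) a[fast]=8≠0 swap→a[4]=8 → slow++,fast++
(s=5,f=5) a[fast]=4≠0 swap→a[5]=4 → slow++,fast++
(s=6,f=6) a[fast]=0 → fast++
(s=6,f=7) a[fast]=3≠0 swap→a[6]=3 → slow++,fast++
(s=7,f=8) a[fast]=8≠0 swap→a[7]=8 → slow++,fast++
(s=8,f=9) a[fast]=0 → fast++
(s=8,f=10) a[fast]=0 → fast++
(s=8,f=11) a[fast]=0 → fast++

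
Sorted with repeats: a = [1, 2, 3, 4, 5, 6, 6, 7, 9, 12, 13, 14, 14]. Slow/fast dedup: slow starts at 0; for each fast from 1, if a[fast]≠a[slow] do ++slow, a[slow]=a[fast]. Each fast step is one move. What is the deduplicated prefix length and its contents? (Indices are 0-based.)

length 11; prefix = [1, 2, 3, 4, 5, 6, 7, 9, 12, 13, 14]

(s=0,f=1) a[fast]=2≠a[slow]=1 write a[1]=2 → slow++,fast++
(s=1,f=2) a[fast]=3≠a[slow]=2 write a[2]=3 → slow++,fast++
(s=2,f=3) a[fast]=4≠a[slow]=3 write a[3]=4 → slow++,fast++
(s=3,f=4) a[fast]=5≠a[slow]=4 write a[4]=5 → slow++,fast++
(s=4,f=5) a[fast]=6≠a[slow]=5 write a[5]=6 → slow++,fast++
(s=5,f=6) a[fast]=6=a[slow] dup → fast++
(s=5,f=7) a[fast]=7≠a[slow]=6 write a[6]=7 → slow++,fast++
(s=6,f=8) a[fast]=9≠a[slow]=7 write a[7]=9 → slow++,fast++
(s=7,f=9) a[fast]=12≠a[slow]=9 write a[8]=12 → slow++,fast++
(s=8,f=10) a[fast]=13≠a[slow]=12 write a[9]=13 → slow++,fast++
(s=9,f=11) a[fast]=14≠a[slow]=13 write a[10]=14 → slow++,fast++
(s=10,f=12) a[fast]=14=a[slow] dup → fast++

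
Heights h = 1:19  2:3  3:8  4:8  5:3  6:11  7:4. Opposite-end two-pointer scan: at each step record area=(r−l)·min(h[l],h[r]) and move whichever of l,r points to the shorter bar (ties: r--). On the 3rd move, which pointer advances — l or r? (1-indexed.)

l=1 r=7: min(19,4)*6=24 best=24 *, r--
l=1 r=6: min(19,11)*5=55 best=55 *, r--
l=1 r=5: min(19,3)*4=12 best=55, r--

r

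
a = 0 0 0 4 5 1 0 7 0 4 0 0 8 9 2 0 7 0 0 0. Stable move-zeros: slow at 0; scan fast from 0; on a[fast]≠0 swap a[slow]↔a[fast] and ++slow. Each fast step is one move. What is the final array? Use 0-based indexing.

slow=0 fast=0: a[fast]=0, fast++
slow=0 fast=1: a[fast]=0, fast++
slow=0 fast=2: a[fast]=0, fast++
slow=0 fast=3: a[fast]=4≠0 swap→a[0]=4, slow++,fast++
slow=1 fast=4: a[fast]=5≠0 swap→a[1]=5, slow++,fast++
slow=2 fast=5: a[fast]=1≠0 swap→a[2]=1, slow++,fast++
slow=3 fast=6: a[fast]=0, fast++
slow=3 fast=7: a[fast]=7≠0 swap→a[3]=7, slow++,fast++
slow=4 fast=8: a[fast]=0, fast++
slow=4 fast=9: a[fast]=4≠0 swap→a[4]=4, slow++,fast++
slow=5 fast=10: a[fast]=0, fast++
slow=5 fast=11: a[fast]=0, fast++
slow=5 fast=12: a[fast]=8≠0 swap→a[5]=8, slow++,fast++
slow=6 fast=13: a[fast]=9≠0 swap→a[6]=9, slow++,fast++
slow=7 fast=14: a[fast]=2≠0 swap→a[7]=2, slow++,fast++
slow=8 fast=15: a[fast]=0, fast++
slow=8 fast=16: a[fast]=7≠0 swap→a[8]=7, slow++,fast++
slow=9 fast=17: a[fast]=0, fast++
slow=9 fast=18: a[fast]=0, fast++
slow=9 fast=19: a[fast]=0, fast++

[4, 5, 1, 7, 4, 8, 9, 2, 7, 0, 0, 0, 0, 0, 0, 0, 0, 0, 0, 0]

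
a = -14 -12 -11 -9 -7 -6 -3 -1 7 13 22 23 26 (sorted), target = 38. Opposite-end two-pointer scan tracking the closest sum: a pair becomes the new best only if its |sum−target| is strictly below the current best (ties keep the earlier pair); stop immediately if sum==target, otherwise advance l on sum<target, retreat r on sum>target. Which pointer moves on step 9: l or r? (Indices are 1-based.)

[1,13] -14+26=12 d=26 * → l++
[2,13] -12+26=14 d=24 * → l++
[3,13] -11+26=15 d=23 * → l++
[4,13] -9+26=17 d=21 * → l++
[5,13] -7+26=19 d=19 * → l++
[6,13] -6+26=20 d=18 * → l++
[7,13] -3+26=23 d=15 * → l++
[8,13] -1+26=25 d=13 * → l++
[9,13] 7+26=33 d=5 * → l++

l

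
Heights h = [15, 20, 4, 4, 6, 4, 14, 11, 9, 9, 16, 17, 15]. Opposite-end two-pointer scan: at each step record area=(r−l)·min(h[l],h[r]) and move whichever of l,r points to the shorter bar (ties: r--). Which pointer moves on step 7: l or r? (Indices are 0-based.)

r

l=0 r=12: min(15,15)*12=180 best=180 *, r--
l=0 r=11: min(15,17)*11=165 best=180, l++
l=1 r=11: min(20,17)*10=170 best=180, r--
l=1 r=10: min(20,16)*9=144 best=180, r--
l=1 r=9: min(20,9)*8=72 best=180, r--
l=1 r=8: min(20,9)*7=63 best=180, r--
l=1 r=7: min(20,11)*6=66 best=180, r--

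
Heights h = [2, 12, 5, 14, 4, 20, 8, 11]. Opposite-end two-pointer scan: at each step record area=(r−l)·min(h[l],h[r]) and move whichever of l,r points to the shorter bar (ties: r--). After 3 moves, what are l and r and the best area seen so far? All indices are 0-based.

l=1, r=5, best area=66

l=0 r=7: min(2,11)*7=14 best=14 *, l++
l=1 r=7: min(12,11)*6=66 best=66 *, r--
l=1 r=6: min(12,8)*5=40 best=66, r--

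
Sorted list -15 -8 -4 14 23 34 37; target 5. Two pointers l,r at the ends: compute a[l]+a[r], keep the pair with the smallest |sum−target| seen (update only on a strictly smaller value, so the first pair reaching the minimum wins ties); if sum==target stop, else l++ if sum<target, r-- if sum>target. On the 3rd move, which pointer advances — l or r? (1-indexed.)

[1,7] -15+37=22 d=17 * → r--
[1,6] -15+34=19 d=14 * → r--
[1,5] -15+23=8 d=3 * → r--

r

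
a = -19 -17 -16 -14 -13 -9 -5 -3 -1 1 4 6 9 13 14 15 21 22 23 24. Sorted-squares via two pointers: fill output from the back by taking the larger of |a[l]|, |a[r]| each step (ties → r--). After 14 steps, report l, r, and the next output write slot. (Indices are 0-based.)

l=0 r=19: |-19|<=|24| out[19]=576, r--
l=0 r=18: |-19|<=|23| out[18]=529, r--
l=0 r=17: |-19|<=|22| out[17]=484, r--
l=0 r=16: |-19|<=|21| out[16]=441, r--
l=0 r=15: |-19|>|15| out[15]=361, l++
l=1 r=15: |-17|>|15| out[14]=289, l++
l=2 r=15: |-16|>|15| out[13]=256, l++
l=3 r=15: |-14|<=|15| out[12]=225, r--
l=3 r=14: |-14|<=|14| out[11]=196, r--
l=3 r=13: |-14|>|13| out[10]=196, l++
l=4 r=13: |-13|<=|13| out[9]=169, r--
l=4 r=12: |-13|>|9| out[8]=169, l++
l=5 r=12: |-9|<=|9| out[7]=81, r--
l=5 r=11: |-9|>|6| out[6]=81, l++

l=6, r=11, next write slot=5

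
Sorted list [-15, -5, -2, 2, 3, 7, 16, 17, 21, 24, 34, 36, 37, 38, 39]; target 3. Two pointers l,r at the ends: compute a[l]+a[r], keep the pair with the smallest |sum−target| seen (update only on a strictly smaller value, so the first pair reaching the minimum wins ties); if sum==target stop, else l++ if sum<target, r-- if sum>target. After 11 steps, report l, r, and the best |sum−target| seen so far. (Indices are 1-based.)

[1,15] -15+39=24 d=21 * → r--
[1,14] -15+38=23 d=20 * → r--
[1,13] -15+37=22 d=19 * → r--
[1,12] -15+36=21 d=18 * → r--
[1,11] -15+34=19 d=16 * → r--
[1,10] -15+24=9 d=6 * → r--
[1,9] -15+21=6 d=3 * → r--
[1,8] -15+17=2 d=1 * → l++
[2,8] -5+17=12 d=9 → r--
[2,7] -5+16=11 d=8 → r--
[2,6] -5+7=2 d=1 → l++

l=3, r=6, best |Δ|=1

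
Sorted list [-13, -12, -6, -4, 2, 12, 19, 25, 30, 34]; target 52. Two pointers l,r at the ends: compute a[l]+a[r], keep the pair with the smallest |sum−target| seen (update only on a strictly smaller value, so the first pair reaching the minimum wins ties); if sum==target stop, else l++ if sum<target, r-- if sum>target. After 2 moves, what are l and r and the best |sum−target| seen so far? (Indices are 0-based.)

l=2, r=9, best |Δ|=30

l=0 r=9: -13+34=21 d=31 *, l++
l=1 r=9: -12+34=22 d=30 *, l++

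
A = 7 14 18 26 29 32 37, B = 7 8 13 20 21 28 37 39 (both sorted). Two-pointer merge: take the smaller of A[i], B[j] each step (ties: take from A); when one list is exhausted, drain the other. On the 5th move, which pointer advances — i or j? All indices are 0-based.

i=0 j=0: A[i]=7<=B[j]=7 take 7, i++
i=1 j=0: A[i]=14>B[j]=7 take 7, j++
i=1 j=1: A[i]=14>B[j]=8 take 8, j++
i=1 j=2: A[i]=14>B[j]=13 take 13, j++
i=1 j=3: A[i]=14<=B[j]=20 take 14, i++

i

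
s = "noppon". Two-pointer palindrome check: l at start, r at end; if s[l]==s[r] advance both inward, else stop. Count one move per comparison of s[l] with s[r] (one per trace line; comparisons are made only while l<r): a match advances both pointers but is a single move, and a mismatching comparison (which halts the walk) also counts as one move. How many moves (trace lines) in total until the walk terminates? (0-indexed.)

[0,5] 'n'=='n' → l++,r--
[1,4] 'o'=='o' → l++,r--
[2,3] 'p'=='p' → l++,r--

3 moves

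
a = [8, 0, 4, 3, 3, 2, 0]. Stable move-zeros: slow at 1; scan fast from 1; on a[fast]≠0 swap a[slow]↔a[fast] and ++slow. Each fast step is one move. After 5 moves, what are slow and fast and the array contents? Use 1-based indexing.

slow=5, fast=6, a=[8, 4, 3, 3, 0, 2, 0]

(s=1,f=1) a[fast]=8≠0 swap→a[1]=8 → slow++,fast++
(s=2,f=2) a[fast]=0 → fast++
(s=2,f=3) a[fast]=4≠0 swap→a[2]=4 → slow++,fast++
(s=3,f=4) a[fast]=3≠0 swap→a[3]=3 → slow++,fast++
(s=4,f=5) a[fast]=3≠0 swap→a[4]=3 → slow++,fast++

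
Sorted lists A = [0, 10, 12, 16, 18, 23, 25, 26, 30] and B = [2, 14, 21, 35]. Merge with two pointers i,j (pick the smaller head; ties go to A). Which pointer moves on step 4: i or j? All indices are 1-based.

i=1 j=1: A[i]=0<=B[j]=2 take 0, i++
i=2 j=1: A[i]=10>B[j]=2 take 2, j++
i=2 j=2: A[i]=10<=B[j]=14 take 10, i++
i=3 j=2: A[i]=12<=B[j]=14 take 12, i++

i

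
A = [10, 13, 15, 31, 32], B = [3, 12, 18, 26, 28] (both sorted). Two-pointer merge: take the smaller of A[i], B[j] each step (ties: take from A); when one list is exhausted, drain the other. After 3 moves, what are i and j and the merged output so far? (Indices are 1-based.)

[i=1,j=1] A[i]=10>B[j]=3 take 3 → j++
[i=1,j=2] A[i]=10<=B[j]=12 take 10 → i++
[i=2,j=2] A[i]=13>B[j]=12 take 12 → j++

i=2, j=3, merged so far=[3, 10, 12]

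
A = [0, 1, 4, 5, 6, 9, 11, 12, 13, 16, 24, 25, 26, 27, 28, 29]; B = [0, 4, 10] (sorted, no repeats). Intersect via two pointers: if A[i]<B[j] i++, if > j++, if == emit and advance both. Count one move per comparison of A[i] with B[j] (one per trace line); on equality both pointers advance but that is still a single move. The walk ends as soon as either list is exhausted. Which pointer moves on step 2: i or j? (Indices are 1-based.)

i

i=1 j=1: 0==0 emit, i++,j++
i=2 j=2: 1<4, i++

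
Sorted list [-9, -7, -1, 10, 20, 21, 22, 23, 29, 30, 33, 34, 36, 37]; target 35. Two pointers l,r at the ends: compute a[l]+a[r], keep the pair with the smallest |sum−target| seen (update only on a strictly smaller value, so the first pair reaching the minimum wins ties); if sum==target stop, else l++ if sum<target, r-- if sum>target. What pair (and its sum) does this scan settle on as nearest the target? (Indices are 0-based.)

l=0 r=13: -9+37=28 d=7 *, l++
l=1 r=13: -7+37=30 d=5 *, l++
l=2 r=13: -1+37=36 d=1 *, r--
l=2 r=12: -1+36=35 d=0 *, stop

pair (-1, 36) with sum 35 (|Δ|=0)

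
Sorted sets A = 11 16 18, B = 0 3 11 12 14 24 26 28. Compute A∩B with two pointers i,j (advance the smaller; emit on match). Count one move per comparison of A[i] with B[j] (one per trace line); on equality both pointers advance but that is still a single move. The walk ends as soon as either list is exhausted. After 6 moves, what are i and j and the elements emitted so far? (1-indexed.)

i=3, j=6, emitted=[11]

[i=1,j=1] 11>0 → j++
[i=1,j=2] 11>3 → j++
[i=1,j=3] 11==11 emit → i++,j++
[i=2,j=4] 16>12 → j++
[i=2,j=5] 16>14 → j++
[i=2,j=6] 16<24 → i++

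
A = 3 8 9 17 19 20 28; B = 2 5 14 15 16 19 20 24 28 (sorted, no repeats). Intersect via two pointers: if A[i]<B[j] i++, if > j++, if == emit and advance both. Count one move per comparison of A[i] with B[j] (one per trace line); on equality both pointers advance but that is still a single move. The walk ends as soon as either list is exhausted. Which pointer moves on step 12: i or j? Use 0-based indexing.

[i=0,j=0] 3>2 → j++
[i=0,j=1] 3<5 → i++
[i=1,j=1] 8>5 → j++
[i=1,j=2] 8<14 → i++
[i=2,j=2] 9<14 → i++
[i=3,j=2] 17>14 → j++
[i=3,j=3] 17>15 → j++
[i=3,j=4] 17>16 → j++
[i=3,j=5] 17<19 → i++
[i=4,j=5] 19==19 emit → i++,j++
[i=5,j=6] 20==20 emit → i++,j++
[i=6,j=7] 28>24 → j++

j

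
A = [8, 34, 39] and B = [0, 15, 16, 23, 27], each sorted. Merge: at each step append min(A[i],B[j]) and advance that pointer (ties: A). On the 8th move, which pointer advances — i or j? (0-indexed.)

i

[i=0,j=0] A[i]=8>B[j]=0 take 0 → j++
[i=0,j=1] A[i]=8<=B[j]=15 take 8 → i++
[i=1,j=1] A[i]=34>B[j]=15 take 15 → j++
[i=1,j=2] A[i]=34>B[j]=16 take 16 → j++
[i=1,j=3] A[i]=34>B[j]=23 take 23 → j++
[i=1,j=4] A[i]=34>B[j]=27 take 27 → j++
[i=1,j=5] B done, take A[i]=34 → i++
[i=2,j=5] B done, take A[i]=39 → i++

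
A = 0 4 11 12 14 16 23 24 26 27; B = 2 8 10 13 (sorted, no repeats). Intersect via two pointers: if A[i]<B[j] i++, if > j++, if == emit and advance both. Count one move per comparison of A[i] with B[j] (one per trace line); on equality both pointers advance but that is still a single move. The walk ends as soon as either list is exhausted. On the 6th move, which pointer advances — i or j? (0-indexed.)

[i=0,j=0] 0<2 → i++
[i=1,j=0] 4>2 → j++
[i=1,j=1] 4<8 → i++
[i=2,j=1] 11>8 → j++
[i=2,j=2] 11>10 → j++
[i=2,j=3] 11<13 → i++

i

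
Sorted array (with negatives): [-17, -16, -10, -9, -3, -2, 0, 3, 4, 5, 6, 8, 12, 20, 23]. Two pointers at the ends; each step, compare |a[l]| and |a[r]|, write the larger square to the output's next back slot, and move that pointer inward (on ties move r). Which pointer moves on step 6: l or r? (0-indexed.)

l=0 r=14: |-17|<=|23| out[14]=529, r--
l=0 r=13: |-17|<=|20| out[13]=400, r--
l=0 r=12: |-17|>|12| out[12]=289, l++
l=1 r=12: |-16|>|12| out[11]=256, l++
l=2 r=12: |-10|<=|12| out[10]=144, r--
l=2 r=11: |-10|>|8| out[9]=100, l++

l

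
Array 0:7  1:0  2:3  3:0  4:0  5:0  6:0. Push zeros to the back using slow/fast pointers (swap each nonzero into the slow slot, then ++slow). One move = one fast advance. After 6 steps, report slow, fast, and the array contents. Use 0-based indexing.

slow=0 fast=0: a[fast]=7≠0 swap→a[0]=7, slow++,fast++
slow=1 fast=1: a[fast]=0, fast++
slow=1 fast=2: a[fast]=3≠0 swap→a[1]=3, slow++,fast++
slow=2 fast=3: a[fast]=0, fast++
slow=2 fast=4: a[fast]=0, fast++
slow=2 fast=5: a[fast]=0, fast++

slow=2, fast=6, a=[7, 3, 0, 0, 0, 0, 0]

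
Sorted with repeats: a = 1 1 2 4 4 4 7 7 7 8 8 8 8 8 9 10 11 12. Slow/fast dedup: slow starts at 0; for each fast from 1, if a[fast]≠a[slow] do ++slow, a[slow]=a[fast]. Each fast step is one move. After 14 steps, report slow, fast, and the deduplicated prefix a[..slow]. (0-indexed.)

(s=0,f=1) a[fast]=1=a[slow] dup → fast++
(s=0,f=2) a[fast]=2≠a[slow]=1 write a[1]=2 → slow++,fast++
(s=1,f=3) a[fast]=4≠a[slow]=2 write a[2]=4 → slow++,fast++
(s=2,f=4) a[fast]=4=a[slow] dup → fast++
(s=2,f=5) a[fast]=4=a[slow] dup → fast++
(s=2,f=6) a[fast]=7≠a[slow]=4 write a[3]=7 → slow++,fast++
(s=3,f=7) a[fast]=7=a[slow] dup → fast++
(s=3,f=8) a[fast]=7=a[slow] dup → fast++
(s=3,f=9) a[fast]=8≠a[slow]=7 write a[4]=8 → slow++,fast++
(s=4,f=10) a[fast]=8=a[slow] dup → fast++
(s=4,f=11) a[fast]=8=a[slow] dup → fast++
(s=4,f=12) a[fast]=8=a[slow] dup → fast++
(s=4,f=13) a[fast]=8=a[slow] dup → fast++
(s=4,f=14) a[fast]=9≠a[slow]=8 write a[5]=9 → slow++,fast++

slow=5, fast=15, prefix=[1, 2, 4, 7, 8, 9]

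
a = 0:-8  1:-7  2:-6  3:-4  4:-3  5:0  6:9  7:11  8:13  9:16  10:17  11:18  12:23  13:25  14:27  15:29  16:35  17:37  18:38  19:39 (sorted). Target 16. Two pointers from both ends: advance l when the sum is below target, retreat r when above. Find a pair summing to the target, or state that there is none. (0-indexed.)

[0,19] -8+39=31 >16 → r--
[0,18] -8+38=30 >16 → r--
[0,17] -8+37=29 >16 → r--
[0,16] -8+35=27 >16 → r--
[0,15] -8+29=21 >16 → r--
[0,14] -8+27=19 >16 → r--
[0,13] -8+25=17 >16 → r--
[0,12] -8+23=15 <16 → l++
[1,12] -7+23=16 → found

(-7, 23)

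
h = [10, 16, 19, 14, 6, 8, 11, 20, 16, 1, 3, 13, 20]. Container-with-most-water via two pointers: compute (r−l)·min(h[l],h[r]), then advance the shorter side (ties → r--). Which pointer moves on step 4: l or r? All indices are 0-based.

l

l=0 r=12: min(10,20)*12=120 best=120 *, l++
l=1 r=12: min(16,20)*11=176 best=176 *, l++
l=2 r=12: min(19,20)*10=190 best=190 *, l++
l=3 r=12: min(14,20)*9=126 best=190, l++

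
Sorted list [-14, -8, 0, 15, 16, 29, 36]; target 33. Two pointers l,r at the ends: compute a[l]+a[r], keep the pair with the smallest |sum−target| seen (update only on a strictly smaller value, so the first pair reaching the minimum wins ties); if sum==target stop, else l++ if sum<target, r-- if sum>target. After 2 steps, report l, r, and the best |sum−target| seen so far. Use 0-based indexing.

[0,6] -14+36=22 d=11 * → l++
[1,6] -8+36=28 d=5 * → l++

l=2, r=6, best |Δ|=5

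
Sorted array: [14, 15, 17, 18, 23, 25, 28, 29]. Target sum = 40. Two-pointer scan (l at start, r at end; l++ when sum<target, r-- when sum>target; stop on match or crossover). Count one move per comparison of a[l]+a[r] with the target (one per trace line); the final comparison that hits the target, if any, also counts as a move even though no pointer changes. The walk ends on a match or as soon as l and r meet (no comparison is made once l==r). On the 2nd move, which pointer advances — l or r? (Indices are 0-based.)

r

l=0 r=7: 14+29=43 >40, r--
l=0 r=6: 14+28=42 >40, r--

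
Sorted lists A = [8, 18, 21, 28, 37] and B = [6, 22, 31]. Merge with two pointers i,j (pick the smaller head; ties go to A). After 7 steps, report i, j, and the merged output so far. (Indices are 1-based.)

i=1 j=1: A[i]=8>B[j]=6 take 6, j++
i=1 j=2: A[i]=8<=B[j]=22 take 8, i++
i=2 j=2: A[i]=18<=B[j]=22 take 18, i++
i=3 j=2: A[i]=21<=B[j]=22 take 21, i++
i=4 j=2: A[i]=28>B[j]=22 take 22, j++
i=4 j=3: A[i]=28<=B[j]=31 take 28, i++
i=5 j=3: A[i]=37>B[j]=31 take 31, j++

i=5, j=4, merged so far=[6, 8, 18, 21, 22, 28, 31]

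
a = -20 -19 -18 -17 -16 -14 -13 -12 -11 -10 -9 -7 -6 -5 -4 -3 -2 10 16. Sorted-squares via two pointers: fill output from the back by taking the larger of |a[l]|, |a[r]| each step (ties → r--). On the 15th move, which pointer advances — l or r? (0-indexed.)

l

[0,18] |-20|>|16| out[18]=400 → l++
[1,18] |-19|>|16| out[17]=361 → l++
[2,18] |-18|>|16| out[16]=324 → l++
[3,18] |-17|>|16| out[15]=289 → l++
[4,18] |-16|<=|16| out[14]=256 → r--
[4,17] |-16|>|10| out[13]=256 → l++
[5,17] |-14|>|10| out[12]=196 → l++
[6,17] |-13|>|10| out[11]=169 → l++
[7,17] |-12|>|10| out[10]=144 → l++
[8,17] |-11|>|10| out[9]=121 → l++
[9,17] |-10|<=|10| out[8]=100 → r--
[9,16] |-10|>|-2| out[7]=100 → l++
[10,16] |-9|>|-2| out[6]=81 → l++
[11,16] |-7|>|-2| out[5]=49 → l++
[12,16] |-6|>|-2| out[4]=36 → l++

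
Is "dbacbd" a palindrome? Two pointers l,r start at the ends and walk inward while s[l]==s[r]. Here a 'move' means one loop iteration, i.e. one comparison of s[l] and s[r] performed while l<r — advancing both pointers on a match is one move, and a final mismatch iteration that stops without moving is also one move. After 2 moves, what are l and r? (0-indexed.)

l=2, r=3

l=0 r=5: 'd'=='d', l++,r--
l=1 r=4: 'b'=='b', l++,r--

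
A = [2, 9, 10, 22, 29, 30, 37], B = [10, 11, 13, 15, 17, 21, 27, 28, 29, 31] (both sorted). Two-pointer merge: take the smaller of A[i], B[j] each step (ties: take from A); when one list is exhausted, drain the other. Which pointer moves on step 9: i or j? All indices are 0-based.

j

i=0 j=0: A[i]=2<=B[j]=10 take 2, i++
i=1 j=0: A[i]=9<=B[j]=10 take 9, i++
i=2 j=0: A[i]=10<=B[j]=10 take 10, i++
i=3 j=0: A[i]=22>B[j]=10 take 10, j++
i=3 j=1: A[i]=22>B[j]=11 take 11, j++
i=3 j=2: A[i]=22>B[j]=13 take 13, j++
i=3 j=3: A[i]=22>B[j]=15 take 15, j++
i=3 j=4: A[i]=22>B[j]=17 take 17, j++
i=3 j=5: A[i]=22>B[j]=21 take 21, j++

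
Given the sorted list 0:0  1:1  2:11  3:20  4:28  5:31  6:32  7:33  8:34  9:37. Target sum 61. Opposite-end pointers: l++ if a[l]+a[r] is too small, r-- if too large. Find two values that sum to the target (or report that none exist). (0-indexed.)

[0,9] 0+37=37 <61 → l++
[1,9] 1+37=38 <61 → l++
[2,9] 11+37=48 <61 → l++
[3,9] 20+37=57 <61 → l++
[4,9] 28+37=65 >61 → r--
[4,8] 28+34=62 >61 → r--
[4,7] 28+33=61 → found

(28, 33)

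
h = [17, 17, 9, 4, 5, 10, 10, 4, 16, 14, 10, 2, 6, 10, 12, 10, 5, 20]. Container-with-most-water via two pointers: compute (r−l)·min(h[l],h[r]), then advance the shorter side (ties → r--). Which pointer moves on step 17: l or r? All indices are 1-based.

l

[1,18] min(17,20)*17=289 best=289 * → l++
[2,18] min(17,20)*16=272 best=289 → l++
[3,18] min(9,20)*15=135 best=289 → l++
[4,18] min(4,20)*14=56 best=289 → l++
[5,18] min(5,20)*13=65 best=289 → l++
[6,18] min(10,20)*12=120 best=289 → l++
[7,18] min(10,20)*11=110 best=289 → l++
[8,18] min(4,20)*10=40 best=289 → l++
[9,18] min(16,20)*9=144 best=289 → l++
[10,18] min(14,20)*8=112 best=289 → l++
[11,18] min(10,20)*7=70 best=289 → l++
[12,18] min(2,20)*6=12 best=289 → l++
[13,18] min(6,20)*5=30 best=289 → l++
[14,18] min(10,20)*4=40 best=289 → l++
[15,18] min(12,20)*3=36 best=289 → l++
[16,18] min(10,20)*2=20 best=289 → l++
[17,18] min(5,20)*1=5 best=289 → l++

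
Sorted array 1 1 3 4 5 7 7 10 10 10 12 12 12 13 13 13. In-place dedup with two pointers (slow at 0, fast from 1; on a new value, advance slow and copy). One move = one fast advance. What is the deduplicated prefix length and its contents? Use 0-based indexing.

length 8; prefix = [1, 3, 4, 5, 7, 10, 12, 13]

slow=0 fast=1: a[fast]=1=a[slow] dup, fast++
slow=0 fast=2: a[fast]=3≠a[slow]=1 write a[1]=3, slow++,fast++
slow=1 fast=3: a[fast]=4≠a[slow]=3 write a[2]=4, slow++,fast++
slow=2 fast=4: a[fast]=5≠a[slow]=4 write a[3]=5, slow++,fast++
slow=3 fast=5: a[fast]=7≠a[slow]=5 write a[4]=7, slow++,fast++
slow=4 fast=6: a[fast]=7=a[slow] dup, fast++
slow=4 fast=7: a[fast]=10≠a[slow]=7 write a[5]=10, slow++,fast++
slow=5 fast=8: a[fast]=10=a[slow] dup, fast++
slow=5 fast=9: a[fast]=10=a[slow] dup, fast++
slow=5 fast=10: a[fast]=12≠a[slow]=10 write a[6]=12, slow++,fast++
slow=6 fast=11: a[fast]=12=a[slow] dup, fast++
slow=6 fast=12: a[fast]=12=a[slow] dup, fast++
slow=6 fast=13: a[fast]=13≠a[slow]=12 write a[7]=13, slow++,fast++
slow=7 fast=14: a[fast]=13=a[slow] dup, fast++
slow=7 fast=15: a[fast]=13=a[slow] dup, fast++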